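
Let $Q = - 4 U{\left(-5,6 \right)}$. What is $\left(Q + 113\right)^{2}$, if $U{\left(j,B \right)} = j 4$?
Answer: $37249$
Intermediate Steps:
$U{\left(j,B \right)} = 4 j$
$Q = 80$ ($Q = - 4 \cdot 4 \left(-5\right) = \left(-4\right) \left(-20\right) = 80$)
$\left(Q + 113\right)^{2} = \left(80 + 113\right)^{2} = 193^{2} = 37249$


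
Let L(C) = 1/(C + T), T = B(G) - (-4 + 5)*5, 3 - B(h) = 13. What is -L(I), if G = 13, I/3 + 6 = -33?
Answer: 1/132 ≈ 0.0075758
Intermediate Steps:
I = -117 (I = -18 + 3*(-33) = -18 - 99 = -117)
B(h) = -10 (B(h) = 3 - 1*13 = 3 - 13 = -10)
T = -15 (T = -10 - (-4 + 5)*5 = -10 - 5 = -15)
L(C) = 1/(-15 + C) (L(C) = 1/(C - 15) = 1/(-15 + C))
-L(I) = -1/(-15 - 117) = -1/(-132) = -1*(-1/132) = 1/132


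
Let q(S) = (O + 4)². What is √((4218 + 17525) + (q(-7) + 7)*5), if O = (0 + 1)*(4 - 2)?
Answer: √21958 ≈ 148.18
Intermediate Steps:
O = 2 (O = 1*2 = 2)
q(S) = 36 (q(S) = (2 + 4)² = 6² = 36)
√((4218 + 17525) + (q(-7) + 7)*5) = √((4218 + 17525) + (36 + 7)*5) = √(21743 + 43*5) = √(21743 + 215) = √21958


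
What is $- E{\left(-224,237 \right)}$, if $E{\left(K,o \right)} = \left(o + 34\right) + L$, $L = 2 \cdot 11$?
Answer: $-293$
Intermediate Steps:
$L = 22$
$E{\left(K,o \right)} = 56 + o$ ($E{\left(K,o \right)} = \left(o + 34\right) + 22 = \left(34 + o\right) + 22 = 56 + o$)
$- E{\left(-224,237 \right)} = - (56 + 237) = \left(-1\right) 293 = -293$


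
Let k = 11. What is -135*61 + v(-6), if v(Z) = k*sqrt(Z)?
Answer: -8235 + 11*I*sqrt(6) ≈ -8235.0 + 26.944*I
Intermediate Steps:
v(Z) = 11*sqrt(Z)
-135*61 + v(-6) = -135*61 + 11*sqrt(-6) = -8235 + 11*(I*sqrt(6)) = -8235 + 11*I*sqrt(6)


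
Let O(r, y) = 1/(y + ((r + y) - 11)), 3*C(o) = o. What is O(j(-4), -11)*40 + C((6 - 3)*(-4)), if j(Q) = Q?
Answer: -188/37 ≈ -5.0811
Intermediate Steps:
C(o) = o/3
O(r, y) = 1/(-11 + r + 2*y) (O(r, y) = 1/(y + (-11 + r + y)) = 1/(-11 + r + 2*y))
O(j(-4), -11)*40 + C((6 - 3)*(-4)) = 40/(-11 - 4 + 2*(-11)) + ((6 - 3)*(-4))/3 = 40/(-11 - 4 - 22) + (3*(-4))/3 = 40/(-37) + (1/3)*(-12) = -1/37*40 - 4 = -40/37 - 4 = -188/37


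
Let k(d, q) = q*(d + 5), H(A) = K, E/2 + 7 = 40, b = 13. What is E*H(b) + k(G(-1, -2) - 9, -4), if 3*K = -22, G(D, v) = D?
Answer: -464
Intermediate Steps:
E = 66 (E = -14 + 2*40 = -14 + 80 = 66)
K = -22/3 (K = (⅓)*(-22) = -22/3 ≈ -7.3333)
H(A) = -22/3
k(d, q) = q*(5 + d)
E*H(b) + k(G(-1, -2) - 9, -4) = 66*(-22/3) - 4*(5 + (-1 - 9)) = -484 - 4*(5 - 10) = -484 - 4*(-5) = -484 + 20 = -464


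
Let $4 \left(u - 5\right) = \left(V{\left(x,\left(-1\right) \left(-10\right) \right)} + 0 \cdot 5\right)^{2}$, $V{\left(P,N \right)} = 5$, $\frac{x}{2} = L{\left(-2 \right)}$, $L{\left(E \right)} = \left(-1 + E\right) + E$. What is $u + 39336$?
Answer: $\frac{157389}{4} \approx 39347.0$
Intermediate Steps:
$L{\left(E \right)} = -1 + 2 E$
$x = -10$ ($x = 2 \left(-1 + 2 \left(-2\right)\right) = 2 \left(-1 - 4\right) = 2 \left(-5\right) = -10$)
$u = \frac{45}{4}$ ($u = 5 + \frac{\left(5 + 0 \cdot 5\right)^{2}}{4} = 5 + \frac{\left(5 + 0\right)^{2}}{4} = 5 + \frac{5^{2}}{4} = 5 + \frac{1}{4} \cdot 25 = 5 + \frac{25}{4} = \frac{45}{4} \approx 11.25$)
$u + 39336 = \frac{45}{4} + 39336 = \frac{157389}{4}$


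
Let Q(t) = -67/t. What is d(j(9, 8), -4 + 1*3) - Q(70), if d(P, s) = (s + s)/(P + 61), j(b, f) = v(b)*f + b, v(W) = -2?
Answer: 1739/1890 ≈ 0.92011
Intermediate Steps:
j(b, f) = b - 2*f (j(b, f) = -2*f + b = b - 2*f)
d(P, s) = 2*s/(61 + P) (d(P, s) = (2*s)/(61 + P) = 2*s/(61 + P))
d(j(9, 8), -4 + 1*3) - Q(70) = 2*(-4 + 1*3)/(61 + (9 - 2*8)) - (-67)/70 = 2*(-4 + 3)/(61 + (9 - 16)) - (-67)/70 = 2*(-1)/(61 - 7) - 1*(-67/70) = 2*(-1)/54 + 67/70 = 2*(-1)*(1/54) + 67/70 = -1/27 + 67/70 = 1739/1890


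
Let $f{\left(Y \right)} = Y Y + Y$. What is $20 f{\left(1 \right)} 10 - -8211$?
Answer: $8611$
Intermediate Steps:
$f{\left(Y \right)} = Y + Y^{2}$ ($f{\left(Y \right)} = Y^{2} + Y = Y + Y^{2}$)
$20 f{\left(1 \right)} 10 - -8211 = 20 \cdot 1 \left(1 + 1\right) 10 - -8211 = 20 \cdot 1 \cdot 2 \cdot 10 + 8211 = 20 \cdot 2 \cdot 10 + 8211 = 40 \cdot 10 + 8211 = 400 + 8211 = 8611$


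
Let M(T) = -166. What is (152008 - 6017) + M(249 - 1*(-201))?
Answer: 145825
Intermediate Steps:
(152008 - 6017) + M(249 - 1*(-201)) = (152008 - 6017) - 166 = 145991 - 166 = 145825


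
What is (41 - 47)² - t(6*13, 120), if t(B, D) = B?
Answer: -42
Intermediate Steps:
(41 - 47)² - t(6*13, 120) = (41 - 47)² - 6*13 = (-6)² - 1*78 = 36 - 78 = -42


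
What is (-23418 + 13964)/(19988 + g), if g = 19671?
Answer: -9454/39659 ≈ -0.23838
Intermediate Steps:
(-23418 + 13964)/(19988 + g) = (-23418 + 13964)/(19988 + 19671) = -9454/39659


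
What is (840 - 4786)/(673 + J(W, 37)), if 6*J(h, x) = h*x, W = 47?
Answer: -23676/5777 ≈ -4.0983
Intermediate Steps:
J(h, x) = h*x/6 (J(h, x) = (h*x)/6 = h*x/6)
(840 - 4786)/(673 + J(W, 37)) = (840 - 4786)/(673 + (⅙)*47*37) = -3946/(673 + 1739/6) = -3946/5777/6 = -3946*6/5777 = -23676/5777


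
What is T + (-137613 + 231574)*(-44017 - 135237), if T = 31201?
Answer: -16842853893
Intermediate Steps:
T + (-137613 + 231574)*(-44017 - 135237) = 31201 + (-137613 + 231574)*(-44017 - 135237) = 31201 + 93961*(-179254) = 31201 - 16842885094 = -16842853893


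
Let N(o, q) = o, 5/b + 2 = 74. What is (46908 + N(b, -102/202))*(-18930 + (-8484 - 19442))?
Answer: -19781320517/9 ≈ -2.1979e+9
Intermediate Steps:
b = 5/72 (b = 5/(-2 + 74) = 5/72 ≈ 0.069444)
(46908 + N(b, -102/202))*(-18930 + (-8484 - 19442)) = (46908 + 5/72)*(-18930 + (-8484 - 19442)) = 3377381*(-18930 - 27926)/72 = (3377381/72)*(-46856) = -19781320517/9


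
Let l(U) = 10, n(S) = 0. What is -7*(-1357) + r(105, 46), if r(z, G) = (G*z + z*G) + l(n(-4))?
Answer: 19169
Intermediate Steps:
r(z, G) = 10 + 2*G*z (r(z, G) = (G*z + z*G) + 10 = (G*z + G*z) + 10 = 2*G*z + 10 = 10 + 2*G*z)
-7*(-1357) + r(105, 46) = -7*(-1357) + (10 + 2*46*105) = 9499 + (10 + 9660) = 9499 + 9670 = 19169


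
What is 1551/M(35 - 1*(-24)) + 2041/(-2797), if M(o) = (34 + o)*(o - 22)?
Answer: -894978/3208159 ≈ -0.27897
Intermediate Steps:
M(o) = (-22 + o)*(34 + o) (M(o) = (34 + o)*(-22 + o) = (-22 + o)*(34 + o))
1551/M(35 - 1*(-24)) + 2041/(-2797) = 1551/(-748 + (35 - 1*(-24))² + 12*(35 - 1*(-24))) + 2041/(-2797) = 1551/(-748 + (35 + 24)² + 12*(35 + 24)) + 2041*(-1/2797) = 1551/(-748 + 59² + 12*59) - 2041/2797 = 1551/(-748 + 3481 + 708) - 2041/2797 = 1551/3441 - 2041/2797 = 1551*(1/3441) - 2041/2797 = 517/1147 - 2041/2797 = -894978/3208159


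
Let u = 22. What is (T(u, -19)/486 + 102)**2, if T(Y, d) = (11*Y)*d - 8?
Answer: 505485289/59049 ≈ 8560.4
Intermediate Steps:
T(Y, d) = -8 + 11*Y*d (T(Y, d) = 11*Y*d - 8 = -8 + 11*Y*d)
(T(u, -19)/486 + 102)**2 = ((-8 + 11*22*(-19))/486 + 102)**2 = ((-8 - 4598)*(1/486) + 102)**2 = (-4606*1/486 + 102)**2 = (-2303/243 + 102)**2 = (22483/243)**2 = 505485289/59049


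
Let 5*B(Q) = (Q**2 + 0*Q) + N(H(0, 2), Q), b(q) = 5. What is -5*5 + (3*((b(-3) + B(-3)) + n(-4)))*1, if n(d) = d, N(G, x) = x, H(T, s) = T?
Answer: -92/5 ≈ -18.400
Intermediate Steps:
B(Q) = Q/5 + Q**2/5 (B(Q) = ((Q**2 + 0*Q) + Q)/5 = ((Q**2 + 0) + Q)/5 = (Q**2 + Q)/5 = (Q + Q**2)/5 = Q/5 + Q**2/5)
-5*5 + (3*((b(-3) + B(-3)) + n(-4)))*1 = -5*5 + (3*((5 + (1/5)*(-3)*(1 - 3)) - 4))*1 = -25 + (3*((5 + (1/5)*(-3)*(-2)) - 4))*1 = -25 + (3*((5 + 6/5) - 4))*1 = -25 + (3*(31/5 - 4))*1 = -25 + (3*(11/5))*1 = -25 + (33/5)*1 = -25 + 33/5 = -92/5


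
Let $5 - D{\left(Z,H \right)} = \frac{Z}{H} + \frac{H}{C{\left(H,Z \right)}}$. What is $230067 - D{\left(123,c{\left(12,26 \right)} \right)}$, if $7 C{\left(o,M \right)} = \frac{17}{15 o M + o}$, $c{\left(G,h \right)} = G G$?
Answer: $\frac{13049359705}{816} \approx 1.5992 \cdot 10^{7}$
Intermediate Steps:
$c{\left(G,h \right)} = G^{2}$
$C{\left(o,M \right)} = \frac{17}{7 \left(o + 15 M o\right)}$ ($C{\left(o,M \right)} = \frac{17 \frac{1}{15 o M + o}}{7} = \frac{17 \frac{1}{15 M o + o}}{7} = \frac{17 \frac{1}{o + 15 M o}}{7} = \frac{17}{7 \left(o + 15 M o\right)}$)
$D{\left(Z,H \right)} = 5 - \frac{Z}{H} - \frac{7 H^{2} \left(1 + 15 Z\right)}{17}$ ($D{\left(Z,H \right)} = 5 - \left(\frac{Z}{H} + \frac{H}{\frac{17}{7} \frac{1}{H} \frac{1}{1 + 15 Z}}\right) = 5 - \left(\frac{Z}{H} + H \frac{7 H \left(1 + 15 Z\right)}{17}\right) = 5 - \left(\frac{Z}{H} + \frac{7 H^{2} \left(1 + 15 Z\right)}{17}\right) = 5 - \frac{Z}{H} - \frac{7 H^{2} \left(1 + 15 Z\right)}{17}$)
$230067 - D{\left(123,c{\left(12,26 \right)} \right)} = 230067 - \frac{\left(-1\right) 123 + \frac{12^{2} \left(85 + \left(12^{2}\right)^{2} \left(-7 - 12915\right)\right)}{17}}{12^{2}} = 230067 - \frac{-123 + \frac{1}{17} \cdot 144 \left(85 + 144^{2} \left(-7 - 12915\right)\right)}{144} = 230067 - \frac{-123 + \frac{1}{17} \cdot 144 \left(85 + 20736 \left(-12922\right)\right)}{144} = 230067 - \frac{-123 + \frac{1}{17} \cdot 144 \left(85 - 267950592\right)}{144} = 230067 - \frac{-123 + \frac{1}{17} \cdot 144 \left(-267950507\right)}{144} = 230067 - \frac{-123 - \frac{38584873008}{17}}{144} = 230067 - \frac{1}{144} \left(- \frac{38584875099}{17}\right) = 230067 - - \frac{12861625033}{816} = 230067 + \frac{12861625033}{816} = \frac{13049359705}{816}$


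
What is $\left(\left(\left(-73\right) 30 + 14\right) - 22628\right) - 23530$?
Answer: $-48334$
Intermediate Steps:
$\left(\left(\left(-73\right) 30 + 14\right) - 22628\right) - 23530 = \left(\left(-2190 + 14\right) - 22628\right) - 23530 = \left(-2176 - 22628\right) - 23530 = -24804 - 23530 = -48334$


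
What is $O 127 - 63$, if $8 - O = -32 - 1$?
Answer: $5144$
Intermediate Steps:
$O = 41$ ($O = 8 - \left(-32 - 1\right) = 8 - -33 = 8 + 33 = 41$)
$O 127 - 63 = 41 \cdot 127 - 63 = 5207 - 63 = 5144$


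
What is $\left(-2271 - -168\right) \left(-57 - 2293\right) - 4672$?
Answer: $4937378$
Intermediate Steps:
$\left(-2271 - -168\right) \left(-57 - 2293\right) - 4672 = \left(-2271 + \left(-864 + 1032\right)\right) \left(-2350\right) - 4672 = \left(-2271 + 168\right) \left(-2350\right) - 4672 = \left(-2103\right) \left(-2350\right) - 4672 = 4942050 - 4672 = 4937378$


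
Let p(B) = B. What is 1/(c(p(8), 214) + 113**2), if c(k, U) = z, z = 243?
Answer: 1/13012 ≈ 7.6852e-5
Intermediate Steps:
c(k, U) = 243
1/(c(p(8), 214) + 113**2) = 1/(243 + 113**2) = 1/(243 + 12769) = 1/13012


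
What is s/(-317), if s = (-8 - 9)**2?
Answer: -289/317 ≈ -0.91167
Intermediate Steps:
s = 289 (s = (-17)**2 = 289)
s/(-317) = 289/(-317) = 289*(-1/317) = -289/317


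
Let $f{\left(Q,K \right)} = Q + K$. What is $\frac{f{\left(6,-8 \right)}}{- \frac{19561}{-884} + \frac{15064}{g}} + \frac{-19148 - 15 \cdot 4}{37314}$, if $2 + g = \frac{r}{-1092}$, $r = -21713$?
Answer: $- \frac{143971464650348}{278431615696977} \approx -0.51708$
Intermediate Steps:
$g = \frac{19529}{1092}$ ($g = -2 - \frac{21713}{-1092} = -2 - - \frac{21713}{1092} = -2 + \frac{21713}{1092} = \frac{19529}{1092} \approx 17.884$)
$f{\left(Q,K \right)} = K + Q$
$\frac{f{\left(6,-8 \right)}}{- \frac{19561}{-884} + \frac{15064}{g}} + \frac{-19148 - 15 \cdot 4}{37314} = \frac{-8 + 6}{- \frac{19561}{-884} + \frac{15064}{\frac{19529}{1092}}} + \frac{-19148 - 15 \cdot 4}{37314} = - \frac{2}{\left(-19561\right) \left(- \frac{1}{884}\right) + 15064 \cdot \frac{1092}{19529}} + \left(-19148 - 60\right) \frac{1}{37314} = - \frac{2}{\frac{19561}{884} + \frac{16449888}{19529}} + \left(-19148 - 60\right) \frac{1}{37314} = - \frac{2}{\frac{14923707761}{17263636}} - \frac{9604}{18657} = \left(-2\right) \frac{17263636}{14923707761} - \frac{9604}{18657} = - \frac{34527272}{14923707761} - \frac{9604}{18657} = - \frac{143971464650348}{278431615696977}$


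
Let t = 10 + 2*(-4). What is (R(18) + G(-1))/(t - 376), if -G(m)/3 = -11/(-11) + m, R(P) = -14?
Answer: 7/187 ≈ 0.037433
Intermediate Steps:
G(m) = -3 - 3*m (G(m) = -3*(-11/(-11) + m) = -3*(-11*(-1/11) + m) = -3*(1 + m) = -3 - 3*m)
t = 2 (t = 10 - 8 = 2)
(R(18) + G(-1))/(t - 376) = (-14 + (-3 - 3*(-1)))/(2 - 376) = (-14 + (-3 + 3))/(-374) = (-14 + 0)*(-1/374) = -14*(-1/374) = 7/187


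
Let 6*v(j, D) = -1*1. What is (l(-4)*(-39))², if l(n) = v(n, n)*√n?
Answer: -169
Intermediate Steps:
v(j, D) = -⅙ (v(j, D) = (-1*1)/6 = (⅙)*(-1) = -⅙)
l(n) = -√n/6
(l(-4)*(-39))² = (-I/3*(-39))² = (13*I)² = -169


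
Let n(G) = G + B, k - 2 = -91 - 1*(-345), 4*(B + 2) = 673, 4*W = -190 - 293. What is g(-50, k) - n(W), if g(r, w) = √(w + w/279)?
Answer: -91/2 + 32*√2170/93 ≈ -29.471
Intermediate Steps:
W = -483/4 (W = (-190 - 293)/4 = (¼)*(-483) = -483/4 ≈ -120.75)
B = 665/4 (B = -2 + (¼)*673 = -2 + 673/4 = 665/4 ≈ 166.25)
k = 256 (k = 2 + (-91 - 1*(-345)) = 2 + (-91 + 345) = 2 + 254 = 256)
n(G) = 665/4 + G (n(G) = G + 665/4 = 665/4 + G)
g(r, w) = 2*√2170*√w/93 (g(r, w) = √(w + w*(1/279)) = √(w + w/279) = √(280*w/279) = 2*√2170*√w/93)
g(-50, k) - n(W) = 2*√2170*√256/93 - (665/4 - 483/4) = (2/93)*√2170*16 - 1*91/2 = 32*√2170/93 - 91/2 = -91/2 + 32*√2170/93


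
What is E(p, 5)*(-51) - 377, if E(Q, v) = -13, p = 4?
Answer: 286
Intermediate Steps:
E(p, 5)*(-51) - 377 = -13*(-51) - 377 = 663 - 377 = 286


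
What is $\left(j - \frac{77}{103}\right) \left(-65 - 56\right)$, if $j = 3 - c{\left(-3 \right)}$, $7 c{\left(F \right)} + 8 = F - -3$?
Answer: $- \frac{296208}{721} \approx -410.83$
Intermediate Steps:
$c{\left(F \right)} = - \frac{5}{7} + \frac{F}{7}$ ($c{\left(F \right)} = - \frac{8}{7} + \frac{F - -3}{7} = - \frac{8}{7} + \frac{F + 3}{7} = - \frac{8}{7} + \frac{3 + F}{7} = - \frac{8}{7} + \left(\frac{3}{7} + \frac{F}{7}\right) = - \frac{5}{7} + \frac{F}{7}$)
$j = \frac{29}{7}$ ($j = 3 - \left(- \frac{5}{7} + \frac{1}{7} \left(-3\right)\right) = 3 - \left(- \frac{5}{7} - \frac{3}{7}\right) = 3 - - \frac{8}{7} = 3 + \frac{8}{7} = \frac{29}{7} \approx 4.1429$)
$\left(j - \frac{77}{103}\right) \left(-65 - 56\right) = \left(\frac{29}{7} - \frac{77}{103}\right) \left(-65 - 56\right) = \left(\frac{29}{7} - \frac{77}{103}\right) \left(-121\right) = \frac{2448}{721} \left(-121\right) = - \frac{296208}{721}$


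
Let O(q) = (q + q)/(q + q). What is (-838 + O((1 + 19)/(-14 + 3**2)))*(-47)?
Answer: 39339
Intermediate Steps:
O(q) = 1 (O(q) = (2*q)/((2*q)) = (2*q)*(1/(2*q)) = 1)
(-838 + O((1 + 19)/(-14 + 3**2)))*(-47) = (-838 + 1)*(-47) = -837*(-47) = 39339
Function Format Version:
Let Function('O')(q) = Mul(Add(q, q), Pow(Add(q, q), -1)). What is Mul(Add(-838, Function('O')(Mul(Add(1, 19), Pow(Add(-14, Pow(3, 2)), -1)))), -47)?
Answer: 39339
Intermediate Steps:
Function('O')(q) = 1 (Function('O')(q) = Mul(Mul(2, q), Pow(Mul(2, q), -1)) = Mul(Mul(2, q), Mul(Rational(1, 2), Pow(q, -1))) = 1)
Mul(Add(-838, Function('O')(Mul(Add(1, 19), Pow(Add(-14, Pow(3, 2)), -1)))), -47) = Mul(Add(-838, 1), -47) = Mul(-837, -47) = 39339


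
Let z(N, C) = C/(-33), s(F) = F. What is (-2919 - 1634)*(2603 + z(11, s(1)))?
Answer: -391093594/33 ≈ -1.1851e+7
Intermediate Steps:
z(N, C) = -C/33 (z(N, C) = C*(-1/33) = -C/33)
(-2919 - 1634)*(2603 + z(11, s(1))) = (-2919 - 1634)*(2603 - 1/33*1) = -4553*(2603 - 1/33) = -4553*85898/33 = -391093594/33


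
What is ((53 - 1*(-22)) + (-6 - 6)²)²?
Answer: 47961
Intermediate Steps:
((53 - 1*(-22)) + (-6 - 6)²)² = ((53 + 22) + (-12)²)² = (75 + 144)² = 219² = 47961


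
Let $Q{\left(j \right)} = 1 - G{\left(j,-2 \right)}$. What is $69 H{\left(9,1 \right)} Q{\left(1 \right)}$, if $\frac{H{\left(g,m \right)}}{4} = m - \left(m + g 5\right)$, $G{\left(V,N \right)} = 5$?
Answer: $49680$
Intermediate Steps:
$H{\left(g,m \right)} = - 20 g$ ($H{\left(g,m \right)} = 4 \left(m - \left(m + g 5\right)\right) = 4 \left(m - \left(m + 5 g\right)\right) = 4 \left(- 5 g\right) = - 20 g$)
$Q{\left(j \right)} = -4$ ($Q{\left(j \right)} = 1 - 5 = -4$)
$69 H{\left(9,1 \right)} Q{\left(1 \right)} = 69 \left(\left(-20\right) 9\right) \left(-4\right) = 69 \left(-180\right) \left(-4\right) = \left(-12420\right) \left(-4\right) = 49680$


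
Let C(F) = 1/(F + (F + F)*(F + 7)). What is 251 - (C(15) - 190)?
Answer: 297674/675 ≈ 441.00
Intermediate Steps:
C(F) = 1/(F + 2*F*(7 + F)) (C(F) = 1/(F + (2*F)*(7 + F)) = 1/(F + 2*F*(7 + F)))
251 - (C(15) - 190) = 251 - (1/(15*(15 + 2*15)) - 190) = 251 - (1/(15*(15 + 30)) - 190) = 251 - ((1/15)/45 - 190) = 251 - ((1/15)*(1/45) - 190) = 251 - (1/675 - 190) = 251 - 1*(-128249/675) = 251 + 128249/675 = 297674/675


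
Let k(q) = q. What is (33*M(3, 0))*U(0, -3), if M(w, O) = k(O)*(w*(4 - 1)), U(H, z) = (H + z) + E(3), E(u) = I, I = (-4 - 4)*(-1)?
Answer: 0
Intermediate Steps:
I = 8 (I = -8*(-1) = 8)
E(u) = 8
U(H, z) = 8 + H + z (U(H, z) = (H + z) + 8 = 8 + H + z)
M(w, O) = 3*O*w (M(w, O) = O*(w*(4 - 1)) = O*(w*3) = O*(3*w) = 3*O*w)
(33*M(3, 0))*U(0, -3) = (33*(3*0*3))*(8 + 0 - 3) = (33*0)*5 = 0*5 = 0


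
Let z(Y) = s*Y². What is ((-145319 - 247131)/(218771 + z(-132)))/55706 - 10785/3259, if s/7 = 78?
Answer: -116940941754946/35337083524757 ≈ -3.3093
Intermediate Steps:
s = 546 (s = 7*78 = 546)
z(Y) = 546*Y²
((-145319 - 247131)/(218771 + z(-132)))/55706 - 10785/3259 = ((-145319 - 247131)/(218771 + 546*(-132)²))/55706 - 10785/3259 = -392450/(218771 + 546*17424)*(1/55706) - 10785*1/3259 = -392450/(218771 + 9513504)*(1/55706) - 10785/3259 = -392450/9732275*(1/55706) - 10785/3259 = -392450*1/9732275*(1/55706) - 10785/3259 = -15698/389291*1/55706 - 10785/3259 = -7849/10842922223 - 10785/3259 = -116940941754946/35337083524757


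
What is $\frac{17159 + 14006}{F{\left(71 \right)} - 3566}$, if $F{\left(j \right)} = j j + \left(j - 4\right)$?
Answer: $\frac{31165}{1542} \approx 20.211$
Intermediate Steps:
$F{\left(j \right)} = -4 + j + j^{2}$ ($F{\left(j \right)} = j^{2} + \left(j - 4\right) = j^{2} + \left(-4 + j\right) = -4 + j + j^{2}$)
$\frac{17159 + 14006}{F{\left(71 \right)} - 3566} = \frac{17159 + 14006}{\left(-4 + 71 + 71^{2}\right) - 3566} = \frac{31165}{\left(-4 + 71 + 5041\right) - 3566} = \frac{31165}{5108 - 3566} = \frac{31165}{1542}$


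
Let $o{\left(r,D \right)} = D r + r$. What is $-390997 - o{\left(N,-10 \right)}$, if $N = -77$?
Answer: $-391690$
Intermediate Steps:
$o{\left(r,D \right)} = r + D r$
$-390997 - o{\left(N,-10 \right)} = -390997 - - 77 \left(1 - 10\right) = -390997 - \left(-77\right) \left(-9\right) = -390997 - 693 = -391690$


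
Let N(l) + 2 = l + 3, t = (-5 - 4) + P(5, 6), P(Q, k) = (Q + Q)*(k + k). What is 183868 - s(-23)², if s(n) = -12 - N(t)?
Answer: 168492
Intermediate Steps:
P(Q, k) = 4*Q*k (P(Q, k) = (2*Q)*(2*k) = 4*Q*k)
t = 111 (t = (-5 - 4) + 4*5*6 = -9 + 120 = 111)
N(l) = 1 + l (N(l) = -2 + (l + 3) = -2 + (3 + l) = 1 + l)
s(n) = -124 (s(n) = -12 - (1 + 111) = -12 - 1*112 = -12 - 112 = -124)
183868 - s(-23)² = 183868 - 1*(-124)² = 183868 - 1*15376 = 183868 - 15376 = 168492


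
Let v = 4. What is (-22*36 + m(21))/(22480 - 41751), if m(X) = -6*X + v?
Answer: 914/19271 ≈ 0.047429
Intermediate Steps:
m(X) = 4 - 6*X (m(X) = -6*X + 4 = 4 - 6*X)
(-22*36 + m(21))/(22480 - 41751) = (-22*36 + (4 - 6*21))/(22480 - 41751) = (-792 + (4 - 126))/(-19271) = (-792 - 122)*(-1/19271) = -914*(-1/19271) = 914/19271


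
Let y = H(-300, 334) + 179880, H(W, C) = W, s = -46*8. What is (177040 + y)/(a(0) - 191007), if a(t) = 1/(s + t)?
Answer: -131236160/70290577 ≈ -1.8671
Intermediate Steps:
s = -368
a(t) = 1/(-368 + t)
y = 179580 (y = -300 + 179880 = 179580)
(177040 + y)/(a(0) - 191007) = (177040 + 179580)/(1/(-368 + 0) - 191007) = 356620/(1/(-368) - 191007) = 356620/(-1/368 - 191007) = 356620/(-70290577/368) = 356620*(-368/70290577) = -131236160/70290577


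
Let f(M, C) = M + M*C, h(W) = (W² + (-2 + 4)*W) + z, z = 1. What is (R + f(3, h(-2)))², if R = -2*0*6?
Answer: 36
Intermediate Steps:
h(W) = 1 + W² + 2*W (h(W) = (W² + (-2 + 4)*W) + 1 = (W² + 2*W) + 1 = 1 + W² + 2*W)
f(M, C) = M + C*M
R = 0 (R = 0*6 = 0)
(R + f(3, h(-2)))² = (0 + 3*(1 + (1 + (-2)² + 2*(-2))))² = (0 + 3*(1 + (1 + 4 - 4)))² = (0 + 3*(1 + 1))² = (0 + 3*2)² = (0 + 6)² = 6² = 36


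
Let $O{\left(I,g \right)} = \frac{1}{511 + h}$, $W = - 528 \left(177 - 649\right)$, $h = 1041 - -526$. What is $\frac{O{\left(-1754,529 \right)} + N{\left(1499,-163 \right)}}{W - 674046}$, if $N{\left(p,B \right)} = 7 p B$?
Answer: $\frac{1184708667}{294265580} \approx 4.026$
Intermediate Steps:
$h = 1567$ ($h = 1041 + 526 = 1567$)
$N{\left(p,B \right)} = 7 B p$
$W = 249216$ ($W = \left(-528\right) \left(-472\right) = 249216$)
$O{\left(I,g \right)} = \frac{1}{2078}$ ($O{\left(I,g \right)} = \frac{1}{511 + 1567} = \frac{1}{2078}$)
$\frac{O{\left(-1754,529 \right)} + N{\left(1499,-163 \right)}}{W - 674046} = \frac{\frac{1}{2078} + 7 \left(-163\right) 1499}{249216 - 674046} = \frac{\frac{1}{2078} - 1710359}{-424830} = \left(- \frac{3554126001}{2078}\right) \left(- \frac{1}{424830}\right) = \frac{1184708667}{294265580}$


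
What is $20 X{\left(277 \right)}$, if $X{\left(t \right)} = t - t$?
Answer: $0$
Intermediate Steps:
$X{\left(t \right)} = 0$
$20 X{\left(277 \right)} = 20 \cdot 0 = 0$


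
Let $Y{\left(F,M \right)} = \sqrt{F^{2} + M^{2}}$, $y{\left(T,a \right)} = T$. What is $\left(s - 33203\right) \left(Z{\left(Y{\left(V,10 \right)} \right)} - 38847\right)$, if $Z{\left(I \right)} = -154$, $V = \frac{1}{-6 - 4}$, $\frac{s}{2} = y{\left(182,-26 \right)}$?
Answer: $1280753839$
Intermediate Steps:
$s = 364$ ($s = 2 \cdot 182 = 364$)
$V = - \frac{1}{10}$ ($V = \frac{1}{-10} = - \frac{1}{10} \approx -0.1$)
$\left(s - 33203\right) \left(Z{\left(Y{\left(V,10 \right)} \right)} - 38847\right) = \left(364 - 33203\right) \left(-154 - 38847\right) = \left(-32839\right) \left(-39001\right) = 1280753839$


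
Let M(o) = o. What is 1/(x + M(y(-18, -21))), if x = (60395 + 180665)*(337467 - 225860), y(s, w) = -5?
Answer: 1/26903983415 ≈ 3.7169e-11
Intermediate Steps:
x = 26903983420 (x = 241060*111607 = 26903983420)
1/(x + M(y(-18, -21))) = 1/(26903983420 - 5) = 1/26903983415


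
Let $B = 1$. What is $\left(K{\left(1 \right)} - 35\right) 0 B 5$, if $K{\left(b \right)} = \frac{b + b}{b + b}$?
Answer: $0$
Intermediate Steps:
$K{\left(b \right)} = 1$ ($K{\left(b \right)} = \frac{2 b}{2 b} = 2 b \frac{1}{2 b} = 1$)
$\left(K{\left(1 \right)} - 35\right) 0 B 5 = \left(1 - 35\right) 0 \cdot 1 \cdot 5 = - 34 \cdot 0 \cdot 5 = \left(-34\right) 0 = 0$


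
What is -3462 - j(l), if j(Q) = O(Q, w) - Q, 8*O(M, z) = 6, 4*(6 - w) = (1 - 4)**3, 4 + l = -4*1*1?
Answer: -13883/4 ≈ -3470.8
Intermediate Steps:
l = -8 (l = -4 - 4*1*1 = -4 - 4*1 = -4 - 4 = -8)
w = 51/4 (w = 6 - (1 - 4)**3/4 = 6 - 1/4*(-3)**3 = 6 - 1/4*(-27) = 6 + 27/4 = 51/4 ≈ 12.750)
O(M, z) = 3/4 (O(M, z) = (1/8)*6 = 3/4)
j(Q) = 3/4 - Q
-3462 - j(l) = -3462 - (3/4 - 1*(-8)) = -3462 - (3/4 + 8) = -3462 - 1*35/4 = -3462 - 35/4 = -13883/4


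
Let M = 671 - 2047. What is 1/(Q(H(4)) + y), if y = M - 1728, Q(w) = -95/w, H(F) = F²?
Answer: -16/49759 ≈ -0.00032155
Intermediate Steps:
M = -1376
y = -3104 (y = -1376 - 1728 = -3104)
1/(Q(H(4)) + y) = 1/(-95/(4²) - 3104) = 1/(-95/16 - 3104) = 1/(-49759/16) = -16/49759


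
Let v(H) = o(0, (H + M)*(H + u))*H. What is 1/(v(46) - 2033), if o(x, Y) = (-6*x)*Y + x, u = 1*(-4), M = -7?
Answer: -1/2033 ≈ -0.00049188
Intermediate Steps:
u = -4
o(x, Y) = x - 6*Y*x (o(x, Y) = -6*Y*x + x = x - 6*Y*x)
v(H) = 0 (v(H) = (0*(1 - 6*(H - 7)*(H - 4)))*H = (0*(1 - 6*(-7 + H)*(-4 + H)))*H = 0*H = 0)
1/(v(46) - 2033) = 1/(0 - 2033) = 1/(-2033) = -1/2033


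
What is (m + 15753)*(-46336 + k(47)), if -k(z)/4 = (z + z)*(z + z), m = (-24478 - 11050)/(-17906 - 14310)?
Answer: -5181923936960/4027 ≈ -1.2868e+9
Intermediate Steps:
m = 4441/4027 (m = -35528/(-32216) = -35528*(-1/32216) = 4441/4027 ≈ 1.1028)
k(z) = -16*z² (k(z) = -4*(z + z)*(z + z) = -4*2*z*2*z = -16*z²)
(m + 15753)*(-46336 + k(47)) = (4441/4027 + 15753)*(-46336 - 16*47²) = 63441772*(-46336 - 16*2209)/4027 = 63441772*(-46336 - 35344)/4027 = (63441772/4027)*(-81680) = -5181923936960/4027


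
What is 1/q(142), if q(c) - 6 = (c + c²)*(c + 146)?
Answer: 1/5848134 ≈ 1.7099e-7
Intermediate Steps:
q(c) = 6 + (146 + c)*(c + c²) (q(c) = 6 + (c + c²)*(c + 146) = 6 + (c + c²)*(146 + c) = 6 + (146 + c)*(c + c²))
1/q(142) = 1/(6 + 142³ + 146*142 + 147*142²) = 1/(6 + 2863288 + 20732 + 147*20164) = 1/(6 + 2863288 + 20732 + 2964108) = 1/5848134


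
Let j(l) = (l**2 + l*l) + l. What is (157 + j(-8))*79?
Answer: 21883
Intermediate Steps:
j(l) = l + 2*l**2 (j(l) = (l**2 + l**2) + l = 2*l**2 + l = l + 2*l**2)
(157 + j(-8))*79 = (157 - 8*(1 + 2*(-8)))*79 = (157 - 8*(1 - 16))*79 = (157 - 8*(-15))*79 = (157 + 120)*79 = 277*79 = 21883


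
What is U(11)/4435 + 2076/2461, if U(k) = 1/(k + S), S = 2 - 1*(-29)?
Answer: 386698981/458410470 ≈ 0.84356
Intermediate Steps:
S = 31 (S = 2 + 29 = 31)
U(k) = 1/(31 + k) (U(k) = 1/(k + 31) = 1/(31 + k))
U(11)/4435 + 2076/2461 = 1/((31 + 11)*4435) + 2076/2461 = (1/4435)/42 + 2076*(1/2461) = (1/42)*(1/4435) + 2076/2461 = 1/186270 + 2076/2461 = 386698981/458410470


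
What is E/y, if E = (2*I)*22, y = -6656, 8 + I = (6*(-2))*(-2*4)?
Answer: -121/208 ≈ -0.58173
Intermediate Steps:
I = 88 (I = -8 + (6*(-2))*(-2*4) = -8 - 12*(-8) = -8 + 96 = 88)
E = 3872 (E = (2*88)*22 = 176*22 = 3872)
E/y = 3872/(-6656) = 3872*(-1/6656) = -121/208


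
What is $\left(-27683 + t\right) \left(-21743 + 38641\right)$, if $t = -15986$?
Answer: $-737918762$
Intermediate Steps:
$\left(-27683 + t\right) \left(-21743 + 38641\right) = \left(-27683 - 15986\right) \left(-21743 + 38641\right) = \left(-43669\right) 16898 = -737918762$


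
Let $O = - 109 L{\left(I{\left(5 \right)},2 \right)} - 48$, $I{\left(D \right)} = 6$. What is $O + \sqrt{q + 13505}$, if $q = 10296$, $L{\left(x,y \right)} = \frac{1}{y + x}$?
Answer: $- \frac{493}{8} + \sqrt{23801} \approx 92.651$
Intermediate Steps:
$L{\left(x,y \right)} = \frac{1}{x + y}$
$O = - \frac{493}{8}$ ($O = - \frac{109}{6 + 2} - 48 = - \frac{109}{8} - 48 = - \frac{493}{8} \approx -61.625$)
$O + \sqrt{q + 13505} = - \frac{493}{8} + \sqrt{10296 + 13505} = - \frac{493}{8} + \sqrt{23801}$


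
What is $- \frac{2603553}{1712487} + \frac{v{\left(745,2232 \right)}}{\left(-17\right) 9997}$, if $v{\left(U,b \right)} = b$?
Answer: $- \frac{148764499927}{97011817721} \approx -1.5335$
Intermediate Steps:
$- \frac{2603553}{1712487} + \frac{v{\left(745,2232 \right)}}{\left(-17\right) 9997} = - \frac{2603553}{1712487} + \frac{2232}{\left(-17\right) 9997} = \left(-2603553\right) \frac{1}{1712487} + \frac{2232}{-169949} = - \frac{867851}{570829} + 2232 \left(- \frac{1}{169949}\right) = - \frac{867851}{570829} - \frac{2232}{169949} = - \frac{148764499927}{97011817721}$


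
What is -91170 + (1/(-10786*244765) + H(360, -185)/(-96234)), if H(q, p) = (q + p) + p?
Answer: -11581377787520819767/127030578048930 ≈ -91170.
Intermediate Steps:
H(q, p) = q + 2*p (H(q, p) = (p + q) + p = q + 2*p)
-91170 + (1/(-10786*244765) + H(360, -185)/(-96234)) = -91170 + (1/(-10786*244765) + (360 + 2*(-185))/(-96234)) = -91170 + (-1/10786*1/244765 + (360 - 370)*(-1/96234)) = -91170 + (-1/2640035290 - 10*(-1/96234)) = -91170 + (-1/2640035290 + 5/48117) = -91170 + 13200128333/127030578048930 = -11581377787520819767/127030578048930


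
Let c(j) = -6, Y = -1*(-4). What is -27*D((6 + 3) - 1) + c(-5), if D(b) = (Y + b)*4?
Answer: -1302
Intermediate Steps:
Y = 4
D(b) = 16 + 4*b (D(b) = (4 + b)*4 = 16 + 4*b)
-27*D((6 + 3) - 1) + c(-5) = -27*(16 + 4*((6 + 3) - 1)) - 6 = -27*(16 + 4*(9 - 1)) - 6 = -27*(16 + 4*8) - 6 = -27*(16 + 32) - 6 = -27*48 - 6 = -1296 - 6 = -1302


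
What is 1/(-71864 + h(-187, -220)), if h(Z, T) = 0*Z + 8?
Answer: -1/71856 ≈ -1.3917e-5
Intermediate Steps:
h(Z, T) = 8 (h(Z, T) = 0 + 8 = 8)
1/(-71864 + h(-187, -220)) = 1/(-71864 + 8) = 1/(-71856) = -1/71856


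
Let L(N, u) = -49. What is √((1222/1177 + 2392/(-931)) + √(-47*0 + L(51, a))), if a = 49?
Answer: √(-37518449826 + 171535592767*I)/156541 ≈ 1.6785 + 2.0853*I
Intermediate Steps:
√((1222/1177 + 2392/(-931)) + √(-47*0 + L(51, a))) = √((1222/1177 + 2392/(-931)) + √(-47*0 - 49)) = √((1222*(1/1177) + 2392*(-1/931)) + √(0 - 49)) = √((1222/1177 - 2392/931) + √(-49)) = √(-1677702/1095787 + 7*I)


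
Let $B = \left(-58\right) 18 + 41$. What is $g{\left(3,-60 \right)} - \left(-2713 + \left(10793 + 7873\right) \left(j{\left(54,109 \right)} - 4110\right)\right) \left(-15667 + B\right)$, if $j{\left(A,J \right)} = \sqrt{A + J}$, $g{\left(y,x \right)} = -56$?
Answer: $-1278921949966 + 311162220 \sqrt{163} \approx -1.2749 \cdot 10^{12}$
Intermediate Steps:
$B = -1003$ ($B = -1044 + 41 = -1003$)
$g{\left(3,-60 \right)} - \left(-2713 + \left(10793 + 7873\right) \left(j{\left(54,109 \right)} - 4110\right)\right) \left(-15667 + B\right) = -56 - \left(-2713 + \left(10793 + 7873\right) \left(\sqrt{54 + 109} - 4110\right)\right) \left(-15667 - 1003\right) = -56 - \left(-2713 + 18666 \left(\sqrt{163} - 4110\right)\right) \left(-16670\right) = -56 - \left(-2713 + 18666 \left(-4110 + \sqrt{163}\right)\right) \left(-16670\right) = -56 - \left(-2713 - \left(76717260 - 18666 \sqrt{163}\right)\right) \left(-16670\right) = -56 - \left(-76719973 + 18666 \sqrt{163}\right) \left(-16670\right) = -56 - \left(1278921949910 - 311162220 \sqrt{163}\right) = -1278921949966 + 311162220 \sqrt{163}$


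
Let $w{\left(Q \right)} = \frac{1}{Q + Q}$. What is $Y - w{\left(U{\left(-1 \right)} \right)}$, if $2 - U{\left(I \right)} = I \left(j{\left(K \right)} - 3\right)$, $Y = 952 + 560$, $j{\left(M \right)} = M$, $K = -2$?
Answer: $\frac{9073}{6} \approx 1512.2$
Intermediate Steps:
$Y = 1512$
$U{\left(I \right)} = 2 + 5 I$ ($U{\left(I \right)} = 2 - I \left(-2 - 3\right) = 2 - I \left(-5\right) = 2 - - 5 I = 2 + 5 I$)
$w{\left(Q \right)} = \frac{1}{2 Q}$
$Y - w{\left(U{\left(-1 \right)} \right)} = 1512 - \frac{1}{2 \left(2 + 5 \left(-1\right)\right)} = 1512 - \frac{1}{2 \left(2 - 5\right)} = 1512 - \frac{1}{2 \left(-3\right)} = 1512 - \frac{1}{2} \left(- \frac{1}{3}\right) = 1512 - - \frac{1}{6} = 1512 + \frac{1}{6} = \frac{9073}{6}$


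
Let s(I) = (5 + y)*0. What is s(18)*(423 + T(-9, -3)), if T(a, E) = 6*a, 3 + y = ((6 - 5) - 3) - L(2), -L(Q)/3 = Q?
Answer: 0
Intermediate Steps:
L(Q) = -3*Q
y = 1 (y = -3 + (((6 - 5) - 3) - (-3)*2) = -3 + ((1 - 3) - 1*(-6)) = -3 + (-2 + 6) = -3 + 4 = 1)
s(I) = 0 (s(I) = (5 + 1)*0 = 6*0 = 0)
s(18)*(423 + T(-9, -3)) = 0*(423 + 6*(-9)) = 0*(423 - 54) = 0*369 = 0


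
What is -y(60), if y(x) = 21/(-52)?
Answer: 21/52 ≈ 0.40385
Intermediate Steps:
y(x) = -21/52 (y(x) = 21*(-1/52) = -21/52)
-y(60) = -1*(-21/52) = 21/52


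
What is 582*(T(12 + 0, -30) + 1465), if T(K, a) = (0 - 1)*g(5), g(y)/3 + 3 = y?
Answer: 849138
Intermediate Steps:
g(y) = -9 + 3*y
T(K, a) = -6 (T(K, a) = (0 - 1)*(-9 + 3*5) = -(-9 + 15) = -1*6 = -6)
582*(T(12 + 0, -30) + 1465) = 582*(-6 + 1465) = 582*1459 = 849138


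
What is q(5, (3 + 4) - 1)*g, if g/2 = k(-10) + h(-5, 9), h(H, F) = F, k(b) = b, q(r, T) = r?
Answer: -10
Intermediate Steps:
g = -2 (g = 2*(-10 + 9) = 2*(-1) = -2)
q(5, (3 + 4) - 1)*g = 5*(-2) = -10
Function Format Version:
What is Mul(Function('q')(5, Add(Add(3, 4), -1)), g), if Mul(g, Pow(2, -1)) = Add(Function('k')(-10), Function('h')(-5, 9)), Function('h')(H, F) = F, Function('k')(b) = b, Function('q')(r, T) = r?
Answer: -10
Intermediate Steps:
g = -2 (g = Mul(2, Add(-10, 9)) = Mul(2, -1) = -2)
Mul(Function('q')(5, Add(Add(3, 4), -1)), g) = Mul(5, -2) = -10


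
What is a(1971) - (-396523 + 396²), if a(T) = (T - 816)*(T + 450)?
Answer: 3035962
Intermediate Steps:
a(T) = (-816 + T)*(450 + T)
a(1971) - (-396523 + 396²) = (-367200 + 1971² - 366*1971) - (-396523 + 396²) = (-367200 + 3884841 - 721386) - (-396523 + 156816) = 2796255 - 1*(-239707) = 2796255 + 239707 = 3035962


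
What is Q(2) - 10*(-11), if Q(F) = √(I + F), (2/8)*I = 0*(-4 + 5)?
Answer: 110 + √2 ≈ 111.41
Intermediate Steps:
I = 0 (I = 4*(0*(-4 + 5)) = 4*(0*1) = 4*0 = 0)
Q(F) = √F (Q(F) = √(0 + F) = √F)
Q(2) - 10*(-11) = √2 - 10*(-11) = √2 + 110 = 110 + √2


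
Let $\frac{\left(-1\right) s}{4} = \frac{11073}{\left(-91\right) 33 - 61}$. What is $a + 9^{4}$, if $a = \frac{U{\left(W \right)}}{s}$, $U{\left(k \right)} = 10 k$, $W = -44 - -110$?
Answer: $\frac{24385171}{3691} \approx 6606.7$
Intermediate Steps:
$W = 66$ ($W = -44 + 110 = 66$)
$s = \frac{11073}{766}$ ($s = - 4 \frac{11073}{\left(-91\right) 33 - 61} = - 4 \frac{11073}{-3003 - 61} = - 4 \frac{11073}{-3064} = - 4 \cdot 11073 \left(- \frac{1}{3064}\right) = \left(-4\right) \left(- \frac{11073}{3064}\right) = \frac{11073}{766} \approx 14.456$)
$a = \frac{168520}{3691}$ ($a = \frac{10 \cdot 66}{\frac{11073}{766}} = 660 \cdot \frac{766}{11073} = \frac{168520}{3691} \approx 45.657$)
$a + 9^{4} = \frac{168520}{3691} + 9^{4} = \frac{168520}{3691} + 6561 = \frac{24385171}{3691}$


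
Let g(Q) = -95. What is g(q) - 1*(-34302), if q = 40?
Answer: 34207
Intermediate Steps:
g(q) - 1*(-34302) = -95 - 1*(-34302) = -95 + 34302 = 34207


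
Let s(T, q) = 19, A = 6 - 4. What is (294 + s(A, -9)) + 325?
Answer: 638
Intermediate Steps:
A = 2
(294 + s(A, -9)) + 325 = (294 + 19) + 325 = 313 + 325 = 638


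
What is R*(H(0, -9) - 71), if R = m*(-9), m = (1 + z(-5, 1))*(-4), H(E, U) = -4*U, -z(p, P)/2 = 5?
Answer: 11340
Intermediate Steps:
z(p, P) = -10 (z(p, P) = -2*5 = -10)
m = 36 (m = (1 - 10)*(-4) = -9*(-4) = 36)
R = -324 (R = 36*(-9) = -324)
R*(H(0, -9) - 71) = -324*(-4*(-9) - 71) = -324*(36 - 71) = -324*(-35) = 11340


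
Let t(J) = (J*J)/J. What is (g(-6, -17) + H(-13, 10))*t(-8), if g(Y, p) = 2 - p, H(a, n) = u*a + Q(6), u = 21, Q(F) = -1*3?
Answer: 2056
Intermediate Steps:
Q(F) = -3
t(J) = J (t(J) = J²/J = J)
H(a, n) = -3 + 21*a (H(a, n) = 21*a - 3 = -3 + 21*a)
(g(-6, -17) + H(-13, 10))*t(-8) = ((2 - 1*(-17)) + (-3 + 21*(-13)))*(-8) = ((2 + 17) + (-3 - 273))*(-8) = (19 - 276)*(-8) = -257*(-8) = 2056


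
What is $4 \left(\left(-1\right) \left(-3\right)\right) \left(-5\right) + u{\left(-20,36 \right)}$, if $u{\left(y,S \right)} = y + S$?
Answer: $-44$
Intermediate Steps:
$u{\left(y,S \right)} = S + y$
$4 \left(\left(-1\right) \left(-3\right)\right) \left(-5\right) + u{\left(-20,36 \right)} = 4 \left(\left(-1\right) \left(-3\right)\right) \left(-5\right) + \left(36 - 20\right) = 4 \cdot 3 \left(-5\right) + 16 = 12 \left(-5\right) + 16 = -60 + 16 = -44$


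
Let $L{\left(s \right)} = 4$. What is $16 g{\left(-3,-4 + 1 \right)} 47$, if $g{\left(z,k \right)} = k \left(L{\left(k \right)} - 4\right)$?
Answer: $0$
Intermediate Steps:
$g{\left(z,k \right)} = 0$ ($g{\left(z,k \right)} = k \left(4 - 4\right) = k 0 = 0$)
$16 g{\left(-3,-4 + 1 \right)} 47 = 16 \cdot 0 \cdot 47 = 0 \cdot 47 = 0$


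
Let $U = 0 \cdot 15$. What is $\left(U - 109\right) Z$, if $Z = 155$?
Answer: $-16895$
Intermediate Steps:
$U = 0$
$\left(U - 109\right) Z = \left(0 - 109\right) 155 = \left(-109\right) 155 = -16895$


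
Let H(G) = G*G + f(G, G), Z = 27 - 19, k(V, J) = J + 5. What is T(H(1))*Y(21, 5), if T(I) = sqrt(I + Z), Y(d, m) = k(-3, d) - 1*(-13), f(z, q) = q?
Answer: 39*sqrt(10) ≈ 123.33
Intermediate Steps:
k(V, J) = 5 + J
Y(d, m) = 18 + d (Y(d, m) = (5 + d) - 1*(-13) = (5 + d) + 13 = 18 + d)
Z = 8
H(G) = G + G**2 (H(G) = G*G + G = G**2 + G = G + G**2)
T(I) = sqrt(8 + I) (T(I) = sqrt(I + 8) = sqrt(8 + I))
T(H(1))*Y(21, 5) = sqrt(8 + 1*(1 + 1))*(18 + 21) = sqrt(8 + 1*2)*39 = sqrt(8 + 2)*39 = sqrt(10)*39 = 39*sqrt(10)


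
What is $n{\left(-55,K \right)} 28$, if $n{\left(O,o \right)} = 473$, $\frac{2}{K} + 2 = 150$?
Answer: $13244$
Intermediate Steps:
$K = \frac{1}{74}$ ($K = \frac{2}{-2 + 150} = \frac{2}{148} = 2 \cdot \frac{1}{148} = \frac{1}{74} \approx 0.013514$)
$n{\left(-55,K \right)} 28 = 473 \cdot 28 = 13244$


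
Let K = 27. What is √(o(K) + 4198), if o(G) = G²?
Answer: √4927 ≈ 70.193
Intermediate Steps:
√(o(K) + 4198) = √(27² + 4198) = √(729 + 4198) = √4927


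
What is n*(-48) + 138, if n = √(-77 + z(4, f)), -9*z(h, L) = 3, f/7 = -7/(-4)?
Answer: 138 - 32*I*√174 ≈ 138.0 - 422.11*I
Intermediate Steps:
f = 49/4 (f = 7*(-7/(-4)) = 7*(-7*(-¼)) = 7*(7/4) = 49/4 ≈ 12.250)
z(h, L) = -⅓ (z(h, L) = -⅑*3 = -⅓)
n = 2*I*√174/3 (n = √(-77 - ⅓) = √(-232/3) = 2*I*√174/3 ≈ 8.7939*I)
n*(-48) + 138 = (2*I*√174/3)*(-48) + 138 = -32*I*√174 + 138 = 138 - 32*I*√174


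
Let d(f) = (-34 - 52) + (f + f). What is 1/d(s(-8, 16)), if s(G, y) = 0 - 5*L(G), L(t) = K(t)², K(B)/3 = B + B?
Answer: -1/23126 ≈ -4.3241e-5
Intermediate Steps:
K(B) = 6*B (K(B) = 3*(B + B) = 3*(2*B) = 6*B)
L(t) = 36*t² (L(t) = (6*t)² = 36*t²)
s(G, y) = -180*G² (s(G, y) = 0 - 180*G² = -180*G²)
d(f) = -86 + 2*f
1/d(s(-8, 16)) = 1/(-86 + 2*(-180*(-8)²)) = 1/(-86 + 2*(-180*64)) = 1/(-86 + 2*(-11520)) = 1/(-86 - 23040) = 1/(-23126) = -1/23126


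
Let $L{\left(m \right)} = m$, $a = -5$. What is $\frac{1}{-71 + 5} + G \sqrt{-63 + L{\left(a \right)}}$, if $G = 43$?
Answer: $- \frac{1}{66} + 86 i \sqrt{17} \approx -0.015152 + 354.59 i$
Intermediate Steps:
$\frac{1}{-71 + 5} + G \sqrt{-63 + L{\left(a \right)}} = \frac{1}{-71 + 5} + 43 \sqrt{-63 - 5} = \frac{1}{-66} + 43 \sqrt{-68} = - \frac{1}{66} + 43 \cdot 2 i \sqrt{17} = - \frac{1}{66} + 86 i \sqrt{17}$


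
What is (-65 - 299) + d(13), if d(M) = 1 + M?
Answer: -350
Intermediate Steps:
(-65 - 299) + d(13) = (-65 - 299) + (1 + 13) = -364 + 14 = -350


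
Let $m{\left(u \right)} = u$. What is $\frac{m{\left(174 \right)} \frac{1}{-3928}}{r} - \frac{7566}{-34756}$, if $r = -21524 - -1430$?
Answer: $\frac{24882692369}{114302682808} \approx 0.21769$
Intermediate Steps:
$r = -20094$ ($r = -21524 + 1430 = -20094$)
$\frac{m{\left(174 \right)} \frac{1}{-3928}}{r} - \frac{7566}{-34756} = \frac{174 \frac{1}{-3928}}{-20094} - \frac{7566}{-34756} = 174 \left(- \frac{1}{3928}\right) \left(- \frac{1}{20094}\right) - - \frac{3783}{17378} = \left(- \frac{87}{1964}\right) \left(- \frac{1}{20094}\right) + \frac{3783}{17378} = \frac{29}{13154872} + \frac{3783}{17378} = \frac{24882692369}{114302682808}$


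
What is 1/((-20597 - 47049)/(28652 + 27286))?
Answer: -27969/33823 ≈ -0.82692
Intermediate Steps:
1/((-20597 - 47049)/(28652 + 27286)) = 1/(-67646/55938) = 1/(-67646*1/55938) = 1/(-33823/27969) = -27969/33823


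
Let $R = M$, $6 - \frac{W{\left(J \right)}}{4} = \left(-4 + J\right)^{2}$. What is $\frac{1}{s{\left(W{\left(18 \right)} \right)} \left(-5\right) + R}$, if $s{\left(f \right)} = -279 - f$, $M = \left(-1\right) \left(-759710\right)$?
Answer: $\frac{1}{757305} \approx 1.3205 \cdot 10^{-6}$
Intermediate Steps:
$W{\left(J \right)} = 24 - 4 \left(-4 + J\right)^{2}$
$M = 759710$
$R = 759710$
$\frac{1}{s{\left(W{\left(18 \right)} \right)} \left(-5\right) + R} = \frac{1}{\left(-279 - \left(24 - 4 \left(-4 + 18\right)^{2}\right)\right) \left(-5\right) + 759710} = \frac{1}{\left(-279 - \left(24 - 4 \cdot 14^{2}\right)\right) \left(-5\right) + 759710} = \frac{1}{\left(-279 - \left(24 - 784\right)\right) \left(-5\right) + 759710} = \frac{1}{\left(-279 - -760\right) \left(-5\right) + 759710} = \frac{1}{\left(-279 + 760\right) \left(-5\right) + 759710} = \frac{1}{481 \left(-5\right) + 759710} = \frac{1}{-2405 + 759710} = \frac{1}{757305}$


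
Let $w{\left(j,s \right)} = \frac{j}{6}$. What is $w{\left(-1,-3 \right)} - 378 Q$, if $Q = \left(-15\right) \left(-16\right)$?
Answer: $- \frac{544321}{6} \approx -90720.0$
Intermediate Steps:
$Q = 240$
$w{\left(j,s \right)} = \frac{j}{6}$ ($w{\left(j,s \right)} = j \frac{1}{6} = \frac{j}{6}$)
$w{\left(-1,-3 \right)} - 378 Q = \frac{1}{6} \left(-1\right) - 90720 = - \frac{1}{6} - 90720 = - \frac{544321}{6}$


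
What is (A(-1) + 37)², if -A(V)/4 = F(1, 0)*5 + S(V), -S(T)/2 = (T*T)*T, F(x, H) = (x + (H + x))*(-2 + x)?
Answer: 4761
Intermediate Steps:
F(x, H) = (-2 + x)*(H + 2*x) (F(x, H) = (H + 2*x)*(-2 + x) = (-2 + x)*(H + 2*x))
S(T) = -2*T³ (S(T) = -2*T*T*T = -2*T²*T = -2*T³)
A(V) = 40 + 8*V³ (A(V) = -4*((-4*1 - 2*0 + 2*1² + 0*1)*5 - 2*V³) = -4*((-4 + 0 + 2*1 + 0)*5 - 2*V³) = -4*((-4 + 0 + 2 + 0)*5 - 2*V³) = -4*(-2*5 - 2*V³) = -4*(-10 - 2*V³) = 40 + 8*V³)
(A(-1) + 37)² = ((40 + 8*(-1)³) + 37)² = ((40 + 8*(-1)) + 37)² = ((40 - 8) + 37)² = (32 + 37)² = 69² = 4761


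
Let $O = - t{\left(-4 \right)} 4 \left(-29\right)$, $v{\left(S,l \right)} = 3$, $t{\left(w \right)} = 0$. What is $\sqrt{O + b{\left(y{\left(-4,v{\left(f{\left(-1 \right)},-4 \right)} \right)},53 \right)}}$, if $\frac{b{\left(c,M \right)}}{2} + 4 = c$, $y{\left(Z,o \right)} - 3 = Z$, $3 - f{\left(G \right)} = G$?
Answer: $i \sqrt{10} \approx 3.1623 i$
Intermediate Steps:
$f{\left(G \right)} = 3 - G$
$y{\left(Z,o \right)} = 3 + Z$
$b{\left(c,M \right)} = -8 + 2 c$
$O = 0$ ($O = - 0 \cdot 4 \left(-29\right) = - 0 \left(-116\right) = \left(-1\right) 0 = 0$)
$\sqrt{O + b{\left(y{\left(-4,v{\left(f{\left(-1 \right)},-4 \right)} \right)},53 \right)}} = \sqrt{0 - \left(8 - 2 \left(3 - 4\right)\right)} = \sqrt{0 + \left(-8 + 2 \left(-1\right)\right)} = \sqrt{0 - 10} = \sqrt{-10} = i \sqrt{10}$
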